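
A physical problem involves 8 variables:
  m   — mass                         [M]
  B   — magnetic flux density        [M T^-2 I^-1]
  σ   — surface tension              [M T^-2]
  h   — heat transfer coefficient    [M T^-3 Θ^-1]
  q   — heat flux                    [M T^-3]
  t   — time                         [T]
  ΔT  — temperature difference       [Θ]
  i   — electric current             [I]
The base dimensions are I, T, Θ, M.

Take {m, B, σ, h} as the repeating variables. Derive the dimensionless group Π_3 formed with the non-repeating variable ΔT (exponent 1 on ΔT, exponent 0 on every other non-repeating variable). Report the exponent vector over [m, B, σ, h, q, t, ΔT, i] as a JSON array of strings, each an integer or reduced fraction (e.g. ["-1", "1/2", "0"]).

["1/2", "0", "-3/2", "1", "0", "0", "1", "0"]

Write exponents as rows I,T,Θ,M / cols m,B,σ,h,q,t,ΔT,i:
  I: [ 0 -1  0  0  0  0  0  1]
  T: [ 0 -2 -2 -3 -3  1  0  0]
  Θ: [ 0  0  0 -1  0  0  1  0]
  M: [ 1  1  1  1  1  0  0  0]
RREF → pivots at {m,B,σ,h} ⇒ r = 4
Repeat: m,B,σ,h; free: q,t,ΔT,i
RREF:
  r0: [   1    0    0    0 -1/2  1/2 -1/2    0]
  r1: [   0    1    0    0    0    0    0   -1]
  r2: [   0    0    1    0  3/2 -1/2  3/2    1]
  r3: [   0    0    0    1    0    0   -1    0]
Fix exponent of ΔT at 1, q at 0, t at 0, i at 0; solve each RREF row for its pivot's exponent:
  r0: exp(m) + (-1/2)·1 = 0 ⇒ exp(m) = 1/2
  r1: exp(B) + (0)·1 = 0 ⇒ exp(B) = 0
  r2: exp(σ) + (3/2)·1 = 0 ⇒ exp(σ) = -3/2
  r3: exp(h) + (-1)·1 = 0 ⇒ exp(h) = 1
Π_3 = m^(1/2) · σ^(-3/2) · h · ΔT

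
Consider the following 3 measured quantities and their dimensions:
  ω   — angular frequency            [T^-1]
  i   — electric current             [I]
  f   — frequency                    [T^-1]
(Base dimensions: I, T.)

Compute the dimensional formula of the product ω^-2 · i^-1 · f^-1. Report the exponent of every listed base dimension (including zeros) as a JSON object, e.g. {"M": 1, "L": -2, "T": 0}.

Dimensional matrix (I×T by ω×i×f):
  I: [ 0  1  0]
  T: [-1  0 -1]
  [I]: (-2)·0+(-1)·1+(-1)·0 = -1
  [T]: (-2)·-1+(-1)·0+(-1)·-1 = 3
⇒ I^-1 T^3

{"I": -1, "T": 3}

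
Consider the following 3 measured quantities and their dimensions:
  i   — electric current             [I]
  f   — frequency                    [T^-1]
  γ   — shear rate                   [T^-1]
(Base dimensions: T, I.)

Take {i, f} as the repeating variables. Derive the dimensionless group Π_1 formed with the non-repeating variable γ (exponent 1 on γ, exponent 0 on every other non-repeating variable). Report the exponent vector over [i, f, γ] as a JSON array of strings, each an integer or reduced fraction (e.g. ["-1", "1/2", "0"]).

["0", "-1", "1"]

Dimensional matrix (T×I by i×f×γ):
  T: [ 0 -1 -1]
  I: [ 1  0  0]
Echelon form has 2 nonzero rows (pivots: i,f)
Repeat: i,f; free: γ
RREF:
  r0: [   1    0    0]
  r1: [   0    1    1]
Fix exponent of γ at 1; solve each RREF row for its pivot's exponent:
  r0: exp(i) + (0)·1 = 0 ⇒ exp(i) = 0
  r1: exp(f) + (1)·1 = 0 ⇒ exp(f) = -1
Π_1 = f^-1 · γ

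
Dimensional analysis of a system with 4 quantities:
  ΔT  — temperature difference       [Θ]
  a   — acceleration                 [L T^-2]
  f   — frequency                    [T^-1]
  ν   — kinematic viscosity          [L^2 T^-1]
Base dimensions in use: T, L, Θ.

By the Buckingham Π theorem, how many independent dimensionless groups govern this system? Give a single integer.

1

Dimensional matrix (T×L×Θ by ΔT×a×f×ν):
  T: [ 0 -2 -1 -1]
  L: [ 0  1  0  2]
  Θ: [ 1  0  0  0]
Echelon form has 3 nonzero rows (pivots: ΔT,a,f)
n=4, r=3 ⇒ 1 dimensionless group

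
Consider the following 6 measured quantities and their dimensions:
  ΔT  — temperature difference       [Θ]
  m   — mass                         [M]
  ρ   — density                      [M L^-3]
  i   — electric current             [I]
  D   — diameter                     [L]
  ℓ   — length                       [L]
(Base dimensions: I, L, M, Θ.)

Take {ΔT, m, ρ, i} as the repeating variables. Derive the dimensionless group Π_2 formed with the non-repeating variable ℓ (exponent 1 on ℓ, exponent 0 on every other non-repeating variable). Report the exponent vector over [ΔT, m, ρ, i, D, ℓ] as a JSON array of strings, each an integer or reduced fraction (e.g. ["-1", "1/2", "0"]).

Exponent matrix [I,L,M,Θ] × [ΔT,m,ρ,i,D,ℓ]:
  I: [ 0  0  0  1  0  0]
  L: [ 0  0 -3  0  1  1]
  M: [ 0  1  1  0  0  0]
  Θ: [ 1  0  0  0  0  0]
Echelon form has 4 nonzero rows (pivots: ΔT,m,ρ,i)
Pivot set = {ΔT,m,ρ,i}, free = {D,ℓ}
RREF:
  r0: [   1    0    0    0    0    0]
  r1: [   0    1    0    0  1/3  1/3]
  r2: [   0    0    1    0 -1/3 -1/3]
  r3: [   0    0    0    1    0    0]
Fix exponent of ℓ at 1, D at 0; solve each RREF row for its pivot's exponent:
  r0: exp(ΔT) + (0)·1 = 0 ⇒ exp(ΔT) = 0
  r1: exp(m) + (1/3)·1 = 0 ⇒ exp(m) = -1/3
  r2: exp(ρ) + (-1/3)·1 = 0 ⇒ exp(ρ) = 1/3
  r3: exp(i) + (0)·1 = 0 ⇒ exp(i) = 0
Π_2 = m^(-1/3) · ρ^(1/3) · ℓ

["0", "-1/3", "1/3", "0", "0", "1"]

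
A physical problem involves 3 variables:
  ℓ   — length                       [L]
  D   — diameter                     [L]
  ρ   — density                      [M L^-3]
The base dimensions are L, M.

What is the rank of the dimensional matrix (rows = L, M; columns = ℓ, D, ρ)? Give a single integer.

2

Dimensional matrix (L×M by ℓ×D×ρ):
  L: [ 1  1 -3]
  M: [ 0  0  1]
Row reduction gives pivot columns ℓ,ρ; rank = 2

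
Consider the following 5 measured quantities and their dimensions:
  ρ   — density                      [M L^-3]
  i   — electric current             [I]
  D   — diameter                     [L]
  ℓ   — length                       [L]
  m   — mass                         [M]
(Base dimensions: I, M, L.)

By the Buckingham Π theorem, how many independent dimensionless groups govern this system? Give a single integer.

2

Write exponents as rows I,M,L / cols ρ,i,D,ℓ,m:
  I: [ 0  1  0  0  0]
  M: [ 1  0  0  0  1]
  L: [-3  0  1  1  0]
RREF → pivots at {ρ,i,D} ⇒ r = 3
n=5, r=3 ⇒ 2 dimensionless groups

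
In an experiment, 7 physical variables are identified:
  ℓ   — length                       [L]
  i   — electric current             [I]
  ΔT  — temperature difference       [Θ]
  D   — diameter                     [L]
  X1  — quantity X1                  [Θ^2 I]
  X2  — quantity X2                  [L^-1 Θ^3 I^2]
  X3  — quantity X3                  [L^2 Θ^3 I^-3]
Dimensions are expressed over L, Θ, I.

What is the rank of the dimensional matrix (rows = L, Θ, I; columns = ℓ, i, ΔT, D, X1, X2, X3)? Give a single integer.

3

Dimensional matrix (L×Θ×I by ℓ×i×ΔT×D×X1×X2×X3):
  L: [ 1  0  0  1  0 -1  2]
  Θ: [ 0  0  1  0  2  3  3]
  I: [ 0  1  0  0  1  2 -3]
RREF → pivots at {ℓ,i,ΔT} ⇒ r = 3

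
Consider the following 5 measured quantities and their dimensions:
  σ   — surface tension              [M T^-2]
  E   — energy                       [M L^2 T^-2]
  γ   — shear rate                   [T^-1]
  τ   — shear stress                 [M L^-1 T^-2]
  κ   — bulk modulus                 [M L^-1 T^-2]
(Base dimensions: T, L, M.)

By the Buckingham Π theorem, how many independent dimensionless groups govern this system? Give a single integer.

2

Dimensional matrix (T×L×M by σ×E×γ×τ×κ):
  T: [-2 -2 -1 -2 -2]
  L: [ 0  2  0 -1 -1]
  M: [ 1  1  0  1  1]
Echelon form has 3 nonzero rows (pivots: σ,E,γ)
5 vars − rank 3 = 2 Π groups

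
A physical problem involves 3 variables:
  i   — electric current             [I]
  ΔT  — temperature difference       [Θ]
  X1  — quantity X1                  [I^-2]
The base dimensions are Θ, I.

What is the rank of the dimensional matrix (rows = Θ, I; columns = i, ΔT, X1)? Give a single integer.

Dimensional matrix (Θ×I by i×ΔT×X1):
  Θ: [ 0  1  0]
  I: [ 1  0 -2]
Row reduction gives pivot columns i,ΔT; rank = 2

2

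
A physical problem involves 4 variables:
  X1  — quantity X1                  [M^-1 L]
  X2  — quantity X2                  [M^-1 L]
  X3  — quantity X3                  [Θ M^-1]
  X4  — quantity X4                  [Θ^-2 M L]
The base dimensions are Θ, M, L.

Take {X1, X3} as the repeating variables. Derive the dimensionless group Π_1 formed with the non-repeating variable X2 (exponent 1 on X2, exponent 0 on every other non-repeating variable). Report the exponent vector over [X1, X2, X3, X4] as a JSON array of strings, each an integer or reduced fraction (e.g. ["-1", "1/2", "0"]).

Write exponents as rows Θ,M,L / cols X1,X2,X3,X4:
  Θ: [ 0  0  1 -2]
  M: [-1 -1 -1  1]
  L: [ 1  1  0  1]
RREF → pivots at {X1,X3} ⇒ r = 2
Pivot set = {X1,X3}, free = {X2,X4}
RREF:
  r0: [   1    1    0    1]
  r1: [   0    0    1   -2]
  r2: [   0    0    0    0]
Fix exponent of X2 at 1, X4 at 0; solve each RREF row for its pivot's exponent:
  r0: exp(X1) + (1)·1 = 0 ⇒ exp(X1) = -1
  r1: exp(X3) + (0)·1 = 0 ⇒ exp(X3) = 0
Π_1 = X1^-1 · X2

["-1", "1", "0", "0"]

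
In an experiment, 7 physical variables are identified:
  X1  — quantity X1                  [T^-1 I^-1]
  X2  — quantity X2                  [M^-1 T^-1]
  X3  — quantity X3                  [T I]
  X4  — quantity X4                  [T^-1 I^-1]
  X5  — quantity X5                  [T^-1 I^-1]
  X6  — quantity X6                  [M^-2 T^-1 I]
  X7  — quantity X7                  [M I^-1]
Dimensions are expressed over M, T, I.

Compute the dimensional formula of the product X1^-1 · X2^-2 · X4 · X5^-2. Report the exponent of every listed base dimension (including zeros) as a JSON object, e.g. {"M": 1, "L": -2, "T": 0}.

{"M": 2, "T": 4, "I": 2}

Write exponents as rows M,T,I / cols X1,X2,X3,X4,X5,X6,X7:
  M: [ 0 -1  0  0  0 -2  1]
  T: [-1 -1  1 -1 -1 -1  0]
  I: [-1  0  1 -1 -1  1 -1]
  [M]: (-1)·0+(-2)·-1+(1)·0+(-2)·0 = 2
  [T]: (-1)·-1+(-2)·-1+(1)·-1+(-2)·-1 = 4
  [I]: (-1)·-1+(-2)·0+(1)·-1+(-2)·-1 = 2
⇒ M^2 T^4 I^2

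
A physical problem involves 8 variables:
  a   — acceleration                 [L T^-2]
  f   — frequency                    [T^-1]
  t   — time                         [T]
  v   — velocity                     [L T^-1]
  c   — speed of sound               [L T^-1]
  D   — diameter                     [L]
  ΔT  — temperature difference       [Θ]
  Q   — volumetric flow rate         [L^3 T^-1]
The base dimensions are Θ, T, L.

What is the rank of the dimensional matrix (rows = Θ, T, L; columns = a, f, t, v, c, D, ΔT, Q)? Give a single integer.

Exponent matrix [Θ,T,L] × [a,f,t,v,c,D,ΔT,Q]:
  Θ: [ 0  0  0  0  0  0  1  0]
  T: [-2 -1  1 -1 -1  0  0 -1]
  L: [ 1  0  0  1  1  1  0  3]
Row reduction gives pivot columns a,f,ΔT; rank = 3

3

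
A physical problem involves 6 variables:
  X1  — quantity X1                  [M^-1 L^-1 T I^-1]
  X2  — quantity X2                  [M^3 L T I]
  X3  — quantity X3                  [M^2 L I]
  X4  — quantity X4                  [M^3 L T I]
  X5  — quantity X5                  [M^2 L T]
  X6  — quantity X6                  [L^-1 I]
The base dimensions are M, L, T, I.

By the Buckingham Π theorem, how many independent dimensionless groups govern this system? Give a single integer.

3

Dimensional matrix (M×L×T×I by X1×X2×X3×X4×X5×X6):
  M: [-1  3  2  3  2  0]
  L: [-1  1  1  1  1 -1]
  T: [ 1  1  0  1  1  0]
  I: [-1  1  1  1  0  1]
Row reduction gives pivot columns X1,X2,X5; rank = 3
Π count = n − r = 6 − 3 = 3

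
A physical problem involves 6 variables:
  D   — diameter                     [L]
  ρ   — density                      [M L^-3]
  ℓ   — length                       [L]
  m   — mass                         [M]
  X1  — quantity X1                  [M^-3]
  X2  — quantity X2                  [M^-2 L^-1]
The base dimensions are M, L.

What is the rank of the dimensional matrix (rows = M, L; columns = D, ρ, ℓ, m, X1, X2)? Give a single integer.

Exponent matrix [M,L] × [D,ρ,ℓ,m,X1,X2]:
  M: [ 0  1  0  1 -3 -2]
  L: [ 1 -3  1  0  0 -1]
Row reduction gives pivot columns D,ρ; rank = 2

2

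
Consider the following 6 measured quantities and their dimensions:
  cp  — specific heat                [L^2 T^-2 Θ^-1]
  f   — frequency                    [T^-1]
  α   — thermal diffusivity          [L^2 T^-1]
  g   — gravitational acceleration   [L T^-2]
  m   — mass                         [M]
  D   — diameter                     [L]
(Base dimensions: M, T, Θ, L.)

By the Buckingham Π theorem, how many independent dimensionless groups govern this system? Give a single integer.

Exponent matrix [M,T,Θ,L] × [cp,f,α,g,m,D]:
  M: [ 0  0  0  0  1  0]
  T: [-2 -1 -1 -2  0  0]
  Θ: [-1  0  0  0  0  0]
  L: [ 2  0  2  1  0  1]
RREF → pivots at {cp,f,α,m} ⇒ r = 4
n=6, r=4 ⇒ 2 dimensionless groups

2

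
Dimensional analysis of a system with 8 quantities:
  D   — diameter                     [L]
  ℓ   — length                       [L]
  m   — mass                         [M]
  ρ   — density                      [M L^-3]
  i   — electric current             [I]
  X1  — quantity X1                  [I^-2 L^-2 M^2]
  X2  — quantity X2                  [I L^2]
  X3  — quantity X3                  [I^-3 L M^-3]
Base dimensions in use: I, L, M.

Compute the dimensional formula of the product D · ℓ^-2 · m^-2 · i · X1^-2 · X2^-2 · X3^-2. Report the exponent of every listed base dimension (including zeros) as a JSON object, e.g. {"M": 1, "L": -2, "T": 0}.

Write exponents as rows I,L,M / cols D,ℓ,m,ρ,i,X1,X2,X3:
  I: [ 0  0  0  0  1 -2  1 -3]
  L: [ 1  1  0 -3  0 -2  2  1]
  M: [ 0  0  1  1  0  2  0 -3]
  [I]: (1)·0+(-2)·0+(-2)·0+(1)·1+(-2)·-2+(-2)·1+(-2)·-3 = 9
  [L]: (1)·1+(-2)·1+(-2)·0+(1)·0+(-2)·-2+(-2)·2+(-2)·1 = -3
  [M]: (1)·0+(-2)·0+(-2)·1+(1)·0+(-2)·2+(-2)·0+(-2)·-3 = 0
⇒ I^9 L^-3

{"I": 9, "L": -3, "M": 0}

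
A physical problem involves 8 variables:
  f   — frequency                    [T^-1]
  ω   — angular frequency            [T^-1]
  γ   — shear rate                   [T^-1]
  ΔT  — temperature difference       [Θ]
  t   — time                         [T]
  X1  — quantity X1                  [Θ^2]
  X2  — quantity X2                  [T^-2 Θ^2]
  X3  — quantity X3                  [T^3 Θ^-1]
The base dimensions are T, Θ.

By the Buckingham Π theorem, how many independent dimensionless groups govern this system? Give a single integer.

Write exponents as rows T,Θ / cols f,ω,γ,ΔT,t,X1,X2,X3:
  T: [-1 -1 -1  0  1  0 -2  3]
  Θ: [ 0  0  0  1  0  2  2 -1]
RREF → pivots at {f,ΔT} ⇒ r = 2
n=8, r=2 ⇒ 6 dimensionless groups

6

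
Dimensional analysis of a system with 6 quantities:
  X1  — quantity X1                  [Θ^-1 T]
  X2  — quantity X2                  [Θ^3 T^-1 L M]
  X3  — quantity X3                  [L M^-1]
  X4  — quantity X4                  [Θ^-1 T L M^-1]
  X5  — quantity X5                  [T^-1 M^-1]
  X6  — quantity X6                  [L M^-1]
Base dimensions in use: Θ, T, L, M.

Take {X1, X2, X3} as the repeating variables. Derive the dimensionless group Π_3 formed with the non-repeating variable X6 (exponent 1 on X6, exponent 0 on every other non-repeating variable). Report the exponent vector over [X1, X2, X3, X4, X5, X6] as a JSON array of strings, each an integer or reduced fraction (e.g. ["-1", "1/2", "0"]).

["0", "0", "-1", "0", "0", "1"]

Dimensional matrix (Θ×T×L×M by X1×X2×X3×X4×X5×X6):
  Θ: [-1  3  0 -1  0  0]
  T: [ 1 -1  0  1 -1  0]
  L: [ 0  1  1  1  0  1]
  M: [ 0  1 -1 -1 -1 -1]
Echelon form has 3 nonzero rows (pivots: X1,X2,X3)
Pivot set = {X1,X2,X3}, free = {X4,X5,X6}
RREF:
  r0: [   1    0    0    1 -3/2    0]
  r1: [   0    1    0    0 -1/2    0]
  r2: [   0    0    1    1  1/2    1]
  r3: [   0    0    0    0    0    0]
Fix exponent of X6 at 1, X4 at 0, X5 at 0; solve each RREF row for its pivot's exponent:
  r0: exp(X1) + (0)·1 = 0 ⇒ exp(X1) = 0
  r1: exp(X2) + (0)·1 = 0 ⇒ exp(X2) = 0
  r2: exp(X3) + (1)·1 = 0 ⇒ exp(X3) = -1
Π_3 = X3^-1 · X6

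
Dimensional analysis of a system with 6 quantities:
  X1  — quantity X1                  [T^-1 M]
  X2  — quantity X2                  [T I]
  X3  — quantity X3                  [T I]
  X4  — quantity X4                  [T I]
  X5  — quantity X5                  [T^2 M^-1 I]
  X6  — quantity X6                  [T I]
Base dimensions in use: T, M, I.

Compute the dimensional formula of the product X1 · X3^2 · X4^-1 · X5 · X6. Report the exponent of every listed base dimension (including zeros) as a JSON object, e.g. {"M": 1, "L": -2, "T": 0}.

{"T": 3, "M": 0, "I": 3}

Exponent matrix [T,M,I] × [X1,X2,X3,X4,X5,X6]:
  T: [-1  1  1  1  2  1]
  M: [ 1  0  0  0 -1  0]
  I: [ 0  1  1  1  1  1]
  [T]: (1)·-1+(2)·1+(-1)·1+(1)·2+(1)·1 = 3
  [M]: (1)·1+(2)·0+(-1)·0+(1)·-1+(1)·0 = 0
  [I]: (1)·0+(2)·1+(-1)·1+(1)·1+(1)·1 = 3
⇒ T^3 I^3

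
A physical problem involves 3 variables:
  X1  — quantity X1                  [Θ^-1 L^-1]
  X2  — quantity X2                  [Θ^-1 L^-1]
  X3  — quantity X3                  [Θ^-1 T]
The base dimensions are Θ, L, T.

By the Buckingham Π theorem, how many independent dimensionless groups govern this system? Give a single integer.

Dimensional matrix (Θ×L×T by X1×X2×X3):
  Θ: [-1 -1 -1]
  L: [-1 -1  0]
  T: [ 0  0  1]
Echelon form has 2 nonzero rows (pivots: X1,X3)
n=3, r=2 ⇒ 1 dimensionless group

1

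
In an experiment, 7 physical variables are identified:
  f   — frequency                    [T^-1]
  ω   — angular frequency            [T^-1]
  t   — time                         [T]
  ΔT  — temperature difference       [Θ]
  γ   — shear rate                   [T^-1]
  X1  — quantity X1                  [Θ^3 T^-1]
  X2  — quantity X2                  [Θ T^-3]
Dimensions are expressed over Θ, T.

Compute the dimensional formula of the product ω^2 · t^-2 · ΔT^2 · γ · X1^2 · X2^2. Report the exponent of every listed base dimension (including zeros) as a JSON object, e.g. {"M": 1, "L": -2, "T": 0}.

Exponent matrix [Θ,T] × [f,ω,t,ΔT,γ,X1,X2]:
  Θ: [ 0  0  0  1  0  3  1]
  T: [-1 -1  1  0 -1 -1 -3]
  [Θ]: (2)·0+(-2)·0+(2)·1+(1)·0+(2)·3+(2)·1 = 10
  [T]: (2)·-1+(-2)·1+(2)·0+(1)·-1+(2)·-1+(2)·-3 = -13
⇒ Θ^10 T^-13

{"Θ": 10, "T": -13}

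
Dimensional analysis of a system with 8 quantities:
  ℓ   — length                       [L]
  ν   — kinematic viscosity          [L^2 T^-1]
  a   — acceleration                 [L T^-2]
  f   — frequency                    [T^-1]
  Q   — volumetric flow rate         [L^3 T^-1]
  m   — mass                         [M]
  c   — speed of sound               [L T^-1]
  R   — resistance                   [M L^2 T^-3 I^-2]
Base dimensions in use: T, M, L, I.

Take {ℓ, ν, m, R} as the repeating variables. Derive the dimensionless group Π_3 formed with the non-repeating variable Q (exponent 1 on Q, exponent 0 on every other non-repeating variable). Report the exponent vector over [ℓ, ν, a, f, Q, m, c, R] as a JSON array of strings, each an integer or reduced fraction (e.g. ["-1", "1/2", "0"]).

["-1", "-1", "0", "0", "1", "0", "0", "0"]

Dimensional matrix (T×M×L×I by ℓ×ν×a×f×Q×m×c×R):
  T: [ 0 -1 -2 -1 -1  0 -1 -3]
  M: [ 0  0  0  0  0  1  0  1]
  L: [ 1  2  1  0  3  0  1  2]
  I: [ 0  0  0  0  0  0  0 -2]
Echelon form has 4 nonzero rows (pivots: ℓ,ν,m,R)
Repeat: ℓ,ν,m,R; free: a,f,Q,c
RREF:
  r0: [   1    0   -3   -2    1    0   -1    0]
  r1: [   0    1    2    1    1    0    1    0]
  r2: [   0    0    0    0    0    1    0    0]
  r3: [   0    0    0    0    0    0    0    1]
Fix exponent of Q at 1, a at 0, f at 0, c at 0; solve each RREF row for its pivot's exponent:
  r0: exp(ℓ) + (1)·1 = 0 ⇒ exp(ℓ) = -1
  r1: exp(ν) + (1)·1 = 0 ⇒ exp(ν) = -1
  r2: exp(m) + (0)·1 = 0 ⇒ exp(m) = 0
  r3: exp(R) + (0)·1 = 0 ⇒ exp(R) = 0
Π_3 = ℓ^-1 · ν^-1 · Q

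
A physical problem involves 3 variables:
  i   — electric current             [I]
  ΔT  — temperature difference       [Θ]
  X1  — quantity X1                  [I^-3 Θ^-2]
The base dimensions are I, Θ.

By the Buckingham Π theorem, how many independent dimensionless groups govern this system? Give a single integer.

1

Write exponents as rows I,Θ / cols i,ΔT,X1:
  I: [ 1  0 -3]
  Θ: [ 0  1 -2]
Echelon form has 2 nonzero rows (pivots: i,ΔT)
Π count = n − r = 3 − 2 = 1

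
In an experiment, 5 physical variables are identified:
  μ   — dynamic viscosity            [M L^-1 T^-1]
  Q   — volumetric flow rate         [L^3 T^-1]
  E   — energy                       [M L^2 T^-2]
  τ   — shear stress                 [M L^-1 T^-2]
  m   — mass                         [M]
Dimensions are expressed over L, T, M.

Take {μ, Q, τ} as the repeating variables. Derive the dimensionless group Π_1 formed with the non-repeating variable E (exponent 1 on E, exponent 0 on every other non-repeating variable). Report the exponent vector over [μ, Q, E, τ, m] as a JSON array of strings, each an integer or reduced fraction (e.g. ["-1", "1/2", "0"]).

["-1", "-1", "1", "0", "0"]

Dimensional matrix (L×T×M by μ×Q×E×τ×m):
  L: [-1  3  2 -1  0]
  T: [-1 -1 -2 -2  0]
  M: [ 1  0  1  1  1]
RREF → pivots at {μ,Q,τ} ⇒ r = 3
Repeat: μ,Q,τ; free: E,m
RREF:
  r0: [   1    0    1    0  7/3]
  r1: [   0    1    1    0  1/3]
  r2: [   0    0    0    1 -4/3]
Fix exponent of E at 1, m at 0; solve each RREF row for its pivot's exponent:
  r0: exp(μ) + (1)·1 = 0 ⇒ exp(μ) = -1
  r1: exp(Q) + (1)·1 = 0 ⇒ exp(Q) = -1
  r2: exp(τ) + (0)·1 = 0 ⇒ exp(τ) = 0
Π_1 = μ^-1 · Q^-1 · E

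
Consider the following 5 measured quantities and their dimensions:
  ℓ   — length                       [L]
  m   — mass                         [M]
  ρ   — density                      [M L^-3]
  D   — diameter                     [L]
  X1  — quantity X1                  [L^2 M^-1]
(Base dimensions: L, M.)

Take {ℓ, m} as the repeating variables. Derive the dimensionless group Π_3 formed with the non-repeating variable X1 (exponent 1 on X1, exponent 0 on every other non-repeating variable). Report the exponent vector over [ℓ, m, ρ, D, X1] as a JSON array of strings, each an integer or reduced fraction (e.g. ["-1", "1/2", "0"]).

Dimensional matrix (L×M by ℓ×m×ρ×D×X1):
  L: [ 1  0 -3  1  2]
  M: [ 0  1  1  0 -1]
Row reduction gives pivot columns ℓ,m; rank = 2
Pivot set = {ℓ,m}, free = {ρ,D,X1}
RREF:
  r0: [   1    0   -3    1    2]
  r1: [   0    1    1    0   -1]
Fix exponent of X1 at 1, ρ at 0, D at 0; solve each RREF row for its pivot's exponent:
  r0: exp(ℓ) + (2)·1 = 0 ⇒ exp(ℓ) = -2
  r1: exp(m) + (-1)·1 = 0 ⇒ exp(m) = 1
Π_3 = ℓ^-2 · m · X1

["-2", "1", "0", "0", "1"]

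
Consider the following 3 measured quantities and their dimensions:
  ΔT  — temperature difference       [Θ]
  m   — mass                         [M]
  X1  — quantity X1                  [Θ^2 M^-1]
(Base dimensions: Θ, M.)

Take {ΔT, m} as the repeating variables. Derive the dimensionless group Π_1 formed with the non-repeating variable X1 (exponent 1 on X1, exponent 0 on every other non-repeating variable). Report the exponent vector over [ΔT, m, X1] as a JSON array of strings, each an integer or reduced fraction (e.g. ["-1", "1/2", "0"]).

Dimensional matrix (Θ×M by ΔT×m×X1):
  Θ: [ 1  0  2]
  M: [ 0  1 -1]
Row reduction gives pivot columns ΔT,m; rank = 2
Pivot set = {ΔT,m}, free = {X1}
RREF:
  r0: [   1    0    2]
  r1: [   0    1   -1]
Fix exponent of X1 at 1; solve each RREF row for its pivot's exponent:
  r0: exp(ΔT) + (2)·1 = 0 ⇒ exp(ΔT) = -2
  r1: exp(m) + (-1)·1 = 0 ⇒ exp(m) = 1
Π_1 = ΔT^-2 · m · X1

["-2", "1", "1"]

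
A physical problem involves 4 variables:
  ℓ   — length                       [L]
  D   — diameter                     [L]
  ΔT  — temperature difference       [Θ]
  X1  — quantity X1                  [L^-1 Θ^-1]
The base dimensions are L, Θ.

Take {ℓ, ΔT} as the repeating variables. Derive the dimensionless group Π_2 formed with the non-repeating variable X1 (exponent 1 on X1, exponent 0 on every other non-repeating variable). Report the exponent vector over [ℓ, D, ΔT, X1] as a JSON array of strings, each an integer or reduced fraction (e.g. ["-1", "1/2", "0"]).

Write exponents as rows L,Θ / cols ℓ,D,ΔT,X1:
  L: [ 1  1  0 -1]
  Θ: [ 0  0  1 -1]
Echelon form has 2 nonzero rows (pivots: ℓ,ΔT)
Repeat: ℓ,ΔT; free: D,X1
RREF:
  r0: [   1    1    0   -1]
  r1: [   0    0    1   -1]
Fix exponent of X1 at 1, D at 0; solve each RREF row for its pivot's exponent:
  r0: exp(ℓ) + (-1)·1 = 0 ⇒ exp(ℓ) = 1
  r1: exp(ΔT) + (-1)·1 = 0 ⇒ exp(ΔT) = 1
Π_2 = ℓ · ΔT · X1

["1", "0", "1", "1"]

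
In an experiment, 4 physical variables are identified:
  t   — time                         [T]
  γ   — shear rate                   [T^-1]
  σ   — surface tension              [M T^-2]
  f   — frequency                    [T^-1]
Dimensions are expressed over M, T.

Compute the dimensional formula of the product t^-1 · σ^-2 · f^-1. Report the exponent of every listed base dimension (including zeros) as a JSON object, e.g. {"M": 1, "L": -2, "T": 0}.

Dimensional matrix (M×T by t×γ×σ×f):
  M: [ 0  0  1  0]
  T: [ 1 -1 -2 -1]
  [M]: (-1)·0+(-2)·1+(-1)·0 = -2
  [T]: (-1)·1+(-2)·-2+(-1)·-1 = 4
⇒ M^-2 T^4

{"M": -2, "T": 4}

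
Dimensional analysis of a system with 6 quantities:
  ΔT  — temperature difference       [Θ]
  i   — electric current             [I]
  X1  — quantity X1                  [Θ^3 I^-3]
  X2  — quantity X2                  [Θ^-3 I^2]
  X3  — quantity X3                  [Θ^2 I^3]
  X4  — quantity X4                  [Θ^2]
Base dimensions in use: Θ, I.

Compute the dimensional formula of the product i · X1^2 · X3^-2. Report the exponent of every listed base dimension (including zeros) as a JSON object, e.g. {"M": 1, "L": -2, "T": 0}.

{"Θ": 2, "I": -11}

Dimensional matrix (Θ×I by ΔT×i×X1×X2×X3×X4):
  Θ: [ 1  0  3 -3  2  2]
  I: [ 0  1 -3  2  3  0]
  [Θ]: (1)·0+(2)·3+(-2)·2 = 2
  [I]: (1)·1+(2)·-3+(-2)·3 = -11
⇒ Θ^2 I^-11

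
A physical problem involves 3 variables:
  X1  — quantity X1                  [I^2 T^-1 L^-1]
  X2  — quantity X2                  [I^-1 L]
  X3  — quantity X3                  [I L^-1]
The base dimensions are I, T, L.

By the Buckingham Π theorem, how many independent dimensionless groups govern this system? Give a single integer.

1

Dimensional matrix (I×T×L by X1×X2×X3):
  I: [ 2 -1  1]
  T: [-1  0  0]
  L: [-1  1 -1]
Echelon form has 2 nonzero rows (pivots: X1,X2)
n=3, r=2 ⇒ 1 dimensionless group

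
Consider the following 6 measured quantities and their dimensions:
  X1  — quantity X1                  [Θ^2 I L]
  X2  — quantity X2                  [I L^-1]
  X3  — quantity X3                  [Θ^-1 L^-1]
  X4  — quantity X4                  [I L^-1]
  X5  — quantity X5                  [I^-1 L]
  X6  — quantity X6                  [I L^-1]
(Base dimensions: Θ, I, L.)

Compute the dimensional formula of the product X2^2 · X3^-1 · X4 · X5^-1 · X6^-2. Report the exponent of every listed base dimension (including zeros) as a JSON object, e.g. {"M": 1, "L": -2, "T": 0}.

{"Θ": 1, "I": 2, "L": -1}

Dimensional matrix (Θ×I×L by X1×X2×X3×X4×X5×X6):
  Θ: [ 2  0 -1  0  0  0]
  I: [ 1  1  0  1 -1  1]
  L: [ 1 -1 -1 -1  1 -1]
  [Θ]: (2)·0+(-1)·-1+(1)·0+(-1)·0+(-2)·0 = 1
  [I]: (2)·1+(-1)·0+(1)·1+(-1)·-1+(-2)·1 = 2
  [L]: (2)·-1+(-1)·-1+(1)·-1+(-1)·1+(-2)·-1 = -1
⇒ Θ I^2 L^-1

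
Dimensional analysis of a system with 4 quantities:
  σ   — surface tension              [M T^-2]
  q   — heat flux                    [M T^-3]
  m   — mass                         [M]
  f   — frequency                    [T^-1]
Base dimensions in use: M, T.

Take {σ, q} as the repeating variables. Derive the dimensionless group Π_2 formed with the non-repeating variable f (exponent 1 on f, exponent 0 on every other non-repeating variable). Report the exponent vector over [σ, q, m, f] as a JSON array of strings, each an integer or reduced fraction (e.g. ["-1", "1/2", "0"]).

Write exponents as rows M,T / cols σ,q,m,f:
  M: [ 1  1  1  0]
  T: [-2 -3  0 -1]
RREF → pivots at {σ,q} ⇒ r = 2
Repeat: σ,q; free: m,f
RREF:
  r0: [   1    0    3   -1]
  r1: [   0    1   -2    1]
Fix exponent of f at 1, m at 0; solve each RREF row for its pivot's exponent:
  r0: exp(σ) + (-1)·1 = 0 ⇒ exp(σ) = 1
  r1: exp(q) + (1)·1 = 0 ⇒ exp(q) = -1
Π_2 = σ · q^-1 · f

["1", "-1", "0", "1"]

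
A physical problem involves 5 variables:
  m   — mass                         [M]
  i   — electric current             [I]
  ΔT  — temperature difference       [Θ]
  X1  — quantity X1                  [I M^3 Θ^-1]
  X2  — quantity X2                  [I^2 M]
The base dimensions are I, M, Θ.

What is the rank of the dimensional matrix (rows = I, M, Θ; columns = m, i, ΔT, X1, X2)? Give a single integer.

3

Exponent matrix [I,M,Θ] × [m,i,ΔT,X1,X2]:
  I: [ 0  1  0  1  2]
  M: [ 1  0  0  3  1]
  Θ: [ 0  0  1 -1  0]
Echelon form has 3 nonzero rows (pivots: m,i,ΔT)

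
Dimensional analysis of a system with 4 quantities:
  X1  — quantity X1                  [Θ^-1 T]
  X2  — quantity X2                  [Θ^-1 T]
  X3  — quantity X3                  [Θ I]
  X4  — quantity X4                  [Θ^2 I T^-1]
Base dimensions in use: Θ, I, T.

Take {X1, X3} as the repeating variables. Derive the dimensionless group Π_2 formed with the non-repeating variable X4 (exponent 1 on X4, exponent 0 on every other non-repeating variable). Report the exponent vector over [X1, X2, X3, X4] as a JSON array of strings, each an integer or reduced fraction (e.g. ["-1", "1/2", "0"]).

["1", "0", "-1", "1"]

Write exponents as rows Θ,I,T / cols X1,X2,X3,X4:
  Θ: [-1 -1  1  2]
  I: [ 0  0  1  1]
  T: [ 1  1  0 -1]
RREF → pivots at {X1,X3} ⇒ r = 2
Repeat: X1,X3; free: X2,X4
RREF:
  r0: [   1    1    0   -1]
  r1: [   0    0    1    1]
  r2: [   0    0    0    0]
Fix exponent of X4 at 1, X2 at 0; solve each RREF row for its pivot's exponent:
  r0: exp(X1) + (-1)·1 = 0 ⇒ exp(X1) = 1
  r1: exp(X3) + (1)·1 = 0 ⇒ exp(X3) = -1
Π_2 = X1 · X3^-1 · X4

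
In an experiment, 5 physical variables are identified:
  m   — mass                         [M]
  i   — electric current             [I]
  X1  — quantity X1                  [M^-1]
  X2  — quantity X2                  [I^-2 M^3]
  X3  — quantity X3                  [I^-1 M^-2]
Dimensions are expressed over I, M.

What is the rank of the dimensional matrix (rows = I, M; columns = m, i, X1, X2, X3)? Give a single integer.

Exponent matrix [I,M] × [m,i,X1,X2,X3]:
  I: [ 0  1  0 -2 -1]
  M: [ 1  0 -1  3 -2]
RREF → pivots at {m,i} ⇒ r = 2

2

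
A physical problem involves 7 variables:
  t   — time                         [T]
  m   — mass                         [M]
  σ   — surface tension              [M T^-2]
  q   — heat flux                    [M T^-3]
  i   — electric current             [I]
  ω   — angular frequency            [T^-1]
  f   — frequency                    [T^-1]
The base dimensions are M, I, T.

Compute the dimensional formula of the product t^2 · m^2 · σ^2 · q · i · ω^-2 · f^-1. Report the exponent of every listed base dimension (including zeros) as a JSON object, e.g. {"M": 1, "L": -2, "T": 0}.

Dimensional matrix (M×I×T by t×m×σ×q×i×ω×f):
  M: [ 0  1  1  1  0  0  0]
  I: [ 0  0  0  0  1  0  0]
  T: [ 1  0 -2 -3  0 -1 -1]
  [M]: (2)·0+(2)·1+(2)·1+(1)·1+(1)·0+(-2)·0+(-1)·0 = 5
  [I]: (2)·0+(2)·0+(2)·0+(1)·0+(1)·1+(-2)·0+(-1)·0 = 1
  [T]: (2)·1+(2)·0+(2)·-2+(1)·-3+(1)·0+(-2)·-1+(-1)·-1 = -2
⇒ M^5 I T^-2

{"M": 5, "I": 1, "T": -2}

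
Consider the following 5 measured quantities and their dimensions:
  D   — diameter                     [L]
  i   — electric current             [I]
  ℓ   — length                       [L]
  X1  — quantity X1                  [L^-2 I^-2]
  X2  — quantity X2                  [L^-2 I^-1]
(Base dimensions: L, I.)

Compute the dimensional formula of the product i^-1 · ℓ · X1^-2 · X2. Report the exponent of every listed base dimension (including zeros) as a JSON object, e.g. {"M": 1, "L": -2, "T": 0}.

Write exponents as rows L,I / cols D,i,ℓ,X1,X2:
  L: [ 1  0  1 -2 -2]
  I: [ 0  1  0 -2 -1]
  [L]: (-1)·0+(1)·1+(-2)·-2+(1)·-2 = 3
  [I]: (-1)·1+(1)·0+(-2)·-2+(1)·-1 = 2
⇒ L^3 I^2

{"L": 3, "I": 2}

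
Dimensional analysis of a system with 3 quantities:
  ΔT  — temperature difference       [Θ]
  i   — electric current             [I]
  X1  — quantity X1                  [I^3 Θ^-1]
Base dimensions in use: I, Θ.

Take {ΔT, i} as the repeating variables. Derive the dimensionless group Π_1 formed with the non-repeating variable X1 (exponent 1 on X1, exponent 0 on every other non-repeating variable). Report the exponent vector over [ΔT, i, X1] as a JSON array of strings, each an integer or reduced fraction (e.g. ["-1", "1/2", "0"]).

Write exponents as rows I,Θ / cols ΔT,i,X1:
  I: [ 0  1  3]
  Θ: [ 1  0 -1]
Row reduction gives pivot columns ΔT,i; rank = 2
Repeat: ΔT,i; free: X1
RREF:
  r0: [   1    0   -1]
  r1: [   0    1    3]
Fix exponent of X1 at 1; solve each RREF row for its pivot's exponent:
  r0: exp(ΔT) + (-1)·1 = 0 ⇒ exp(ΔT) = 1
  r1: exp(i) + (3)·1 = 0 ⇒ exp(i) = -3
Π_1 = ΔT · i^-3 · X1

["1", "-3", "1"]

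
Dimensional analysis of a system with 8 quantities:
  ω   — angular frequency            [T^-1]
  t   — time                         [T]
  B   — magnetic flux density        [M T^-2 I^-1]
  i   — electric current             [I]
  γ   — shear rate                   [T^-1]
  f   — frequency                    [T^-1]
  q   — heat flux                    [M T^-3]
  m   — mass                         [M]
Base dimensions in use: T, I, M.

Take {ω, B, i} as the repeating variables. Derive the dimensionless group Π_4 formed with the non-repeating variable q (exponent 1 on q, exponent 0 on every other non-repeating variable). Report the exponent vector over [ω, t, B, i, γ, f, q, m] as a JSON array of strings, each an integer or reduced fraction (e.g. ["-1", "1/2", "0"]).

["-1", "0", "-1", "-1", "0", "0", "1", "0"]

Exponent matrix [T,I,M] × [ω,t,B,i,γ,f,q,m]:
  T: [-1  1 -2  0 -1 -1 -3  0]
  I: [ 0  0 -1  1  0  0  0  0]
  M: [ 0  0  1  0  0  0  1  1]
RREF → pivots at {ω,B,i} ⇒ r = 3
Repeat: ω,B,i; free: t,γ,f,q,m
RREF:
  r0: [   1   -1    0    0    1    1    1   -2]
  r1: [   0    0    1    0    0    0    1    1]
  r2: [   0    0    0    1    0    0    1    1]
Fix exponent of q at 1, t at 0, γ at 0, f at 0, m at 0; solve each RREF row for its pivot's exponent:
  r0: exp(ω) + (1)·1 = 0 ⇒ exp(ω) = -1
  r1: exp(B) + (1)·1 = 0 ⇒ exp(B) = -1
  r2: exp(i) + (1)·1 = 0 ⇒ exp(i) = -1
Π_4 = ω^-1 · B^-1 · i^-1 · q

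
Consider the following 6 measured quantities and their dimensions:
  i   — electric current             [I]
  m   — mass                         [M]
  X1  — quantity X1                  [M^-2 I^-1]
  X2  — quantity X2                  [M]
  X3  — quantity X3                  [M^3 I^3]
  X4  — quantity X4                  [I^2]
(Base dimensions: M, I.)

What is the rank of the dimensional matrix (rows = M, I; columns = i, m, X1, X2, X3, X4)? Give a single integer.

Exponent matrix [M,I] × [i,m,X1,X2,X3,X4]:
  M: [ 0  1 -2  1  3  0]
  I: [ 1  0 -1  0  3  2]
Echelon form has 2 nonzero rows (pivots: i,m)

2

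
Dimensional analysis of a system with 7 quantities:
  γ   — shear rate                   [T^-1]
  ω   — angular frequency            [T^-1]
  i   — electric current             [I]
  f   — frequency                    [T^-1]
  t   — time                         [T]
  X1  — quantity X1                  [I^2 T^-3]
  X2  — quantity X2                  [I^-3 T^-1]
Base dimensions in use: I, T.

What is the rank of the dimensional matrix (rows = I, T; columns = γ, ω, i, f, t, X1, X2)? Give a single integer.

2

Dimensional matrix (I×T by γ×ω×i×f×t×X1×X2):
  I: [ 0  0  1  0  0  2 -3]
  T: [-1 -1  0 -1  1 -3 -1]
Echelon form has 2 nonzero rows (pivots: γ,i)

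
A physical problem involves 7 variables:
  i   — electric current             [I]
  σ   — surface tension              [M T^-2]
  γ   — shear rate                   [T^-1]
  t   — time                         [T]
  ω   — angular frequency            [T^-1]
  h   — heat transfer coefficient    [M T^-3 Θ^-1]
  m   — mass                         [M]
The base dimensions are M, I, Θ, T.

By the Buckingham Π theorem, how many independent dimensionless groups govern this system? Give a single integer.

Exponent matrix [M,I,Θ,T] × [i,σ,γ,t,ω,h,m]:
  M: [ 0  1  0  0  0  1  1]
  I: [ 1  0  0  0  0  0  0]
  Θ: [ 0  0  0  0  0 -1  0]
  T: [ 0 -2 -1  1 -1 -3  0]
Echelon form has 4 nonzero rows (pivots: i,σ,γ,h)
7 vars − rank 4 = 3 Π groups

3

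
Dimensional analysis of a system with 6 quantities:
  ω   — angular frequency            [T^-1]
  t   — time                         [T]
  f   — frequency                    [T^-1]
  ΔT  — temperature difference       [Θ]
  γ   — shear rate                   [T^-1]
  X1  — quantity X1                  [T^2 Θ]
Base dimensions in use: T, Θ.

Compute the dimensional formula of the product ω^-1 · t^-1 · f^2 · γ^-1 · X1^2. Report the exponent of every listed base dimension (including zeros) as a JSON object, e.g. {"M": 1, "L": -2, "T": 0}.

Exponent matrix [T,Θ] × [ω,t,f,ΔT,γ,X1]:
  T: [-1  1 -1  0 -1  2]
  Θ: [ 0  0  0  1  0  1]
  [T]: (-1)·-1+(-1)·1+(2)·-1+(-1)·-1+(2)·2 = 3
  [Θ]: (-1)·0+(-1)·0+(2)·0+(-1)·0+(2)·1 = 2
⇒ T^3 Θ^2

{"T": 3, "Θ": 2}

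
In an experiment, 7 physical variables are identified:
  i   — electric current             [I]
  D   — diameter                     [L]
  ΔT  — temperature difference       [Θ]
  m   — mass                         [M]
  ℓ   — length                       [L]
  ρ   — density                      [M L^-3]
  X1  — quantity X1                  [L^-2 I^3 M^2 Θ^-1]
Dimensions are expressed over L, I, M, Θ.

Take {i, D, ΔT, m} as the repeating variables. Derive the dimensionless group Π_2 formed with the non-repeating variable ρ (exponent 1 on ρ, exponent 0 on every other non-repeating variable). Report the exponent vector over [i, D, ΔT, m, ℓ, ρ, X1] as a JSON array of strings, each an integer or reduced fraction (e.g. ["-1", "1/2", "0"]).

Write exponents as rows L,I,M,Θ / cols i,D,ΔT,m,ℓ,ρ,X1:
  L: [ 0  1  0  0  1 -3 -2]
  I: [ 1  0  0  0  0  0  3]
  M: [ 0  0  0  1  0  1  2]
  Θ: [ 0  0  1  0  0  0 -1]
RREF → pivots at {i,D,ΔT,m} ⇒ r = 4
Repeat: i,D,ΔT,m; free: ℓ,ρ,X1
RREF:
  r0: [   1    0    0    0    0    0    3]
  r1: [   0    1    0    0    1   -3   -2]
  r2: [   0    0    1    0    0    0   -1]
  r3: [   0    0    0    1    0    1    2]
Fix exponent of ρ at 1, ℓ at 0, X1 at 0; solve each RREF row for its pivot's exponent:
  r0: exp(i) + (0)·1 = 0 ⇒ exp(i) = 0
  r1: exp(D) + (-3)·1 = 0 ⇒ exp(D) = 3
  r2: exp(ΔT) + (0)·1 = 0 ⇒ exp(ΔT) = 0
  r3: exp(m) + (1)·1 = 0 ⇒ exp(m) = -1
Π_2 = D^3 · m^-1 · ρ

["0", "3", "0", "-1", "0", "1", "0"]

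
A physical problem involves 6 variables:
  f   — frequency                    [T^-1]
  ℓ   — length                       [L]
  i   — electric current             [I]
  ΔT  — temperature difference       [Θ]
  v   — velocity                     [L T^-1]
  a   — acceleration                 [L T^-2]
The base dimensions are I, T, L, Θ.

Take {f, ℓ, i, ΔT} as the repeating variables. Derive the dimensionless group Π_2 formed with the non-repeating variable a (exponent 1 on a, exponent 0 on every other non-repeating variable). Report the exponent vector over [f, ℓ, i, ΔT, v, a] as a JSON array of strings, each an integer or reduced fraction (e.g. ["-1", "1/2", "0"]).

["-2", "-1", "0", "0", "0", "1"]

Exponent matrix [I,T,L,Θ] × [f,ℓ,i,ΔT,v,a]:
  I: [ 0  0  1  0  0  0]
  T: [-1  0  0  0 -1 -2]
  L: [ 0  1  0  0  1  1]
  Θ: [ 0  0  0  1  0  0]
Echelon form has 4 nonzero rows (pivots: f,ℓ,i,ΔT)
Repeat: f,ℓ,i,ΔT; free: v,a
RREF:
  r0: [   1    0    0    0    1    2]
  r1: [   0    1    0    0    1    1]
  r2: [   0    0    1    0    0    0]
  r3: [   0    0    0    1    0    0]
Fix exponent of a at 1, v at 0; solve each RREF row for its pivot's exponent:
  r0: exp(f) + (2)·1 = 0 ⇒ exp(f) = -2
  r1: exp(ℓ) + (1)·1 = 0 ⇒ exp(ℓ) = -1
  r2: exp(i) + (0)·1 = 0 ⇒ exp(i) = 0
  r3: exp(ΔT) + (0)·1 = 0 ⇒ exp(ΔT) = 0
Π_2 = f^-2 · ℓ^-1 · a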